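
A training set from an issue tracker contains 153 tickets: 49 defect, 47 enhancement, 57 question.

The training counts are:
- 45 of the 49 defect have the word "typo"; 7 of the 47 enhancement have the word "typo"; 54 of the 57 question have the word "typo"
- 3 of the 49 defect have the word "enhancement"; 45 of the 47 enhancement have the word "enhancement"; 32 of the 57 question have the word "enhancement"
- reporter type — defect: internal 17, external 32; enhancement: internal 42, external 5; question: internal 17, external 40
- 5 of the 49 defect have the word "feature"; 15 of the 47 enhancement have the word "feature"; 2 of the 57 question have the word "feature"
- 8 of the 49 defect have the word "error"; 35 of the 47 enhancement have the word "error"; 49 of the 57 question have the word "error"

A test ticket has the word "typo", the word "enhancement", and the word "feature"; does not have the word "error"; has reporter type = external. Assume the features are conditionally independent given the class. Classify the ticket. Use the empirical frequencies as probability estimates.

defect

defect: (49/153) × (45/49) × (3/49) × (32/49) × (5/49) × (41/49) ≈ 0.00100407
enhancement: (47/153) × (7/47) × (45/47) × (5/47) × (15/47) × (12/47) ≈ 0.000379726
question: (57/153) × (54/57) × (32/57) × (40/57) × (2/57) × (8/57) ≈ 0.000684751
Highest score → defect.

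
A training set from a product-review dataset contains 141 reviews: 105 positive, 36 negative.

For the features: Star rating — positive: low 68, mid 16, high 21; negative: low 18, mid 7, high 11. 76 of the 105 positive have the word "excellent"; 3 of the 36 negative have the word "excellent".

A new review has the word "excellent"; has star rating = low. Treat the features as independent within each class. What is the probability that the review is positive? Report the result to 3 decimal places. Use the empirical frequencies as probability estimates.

0.970

positive: (105/141) × (68/105) × (76/105) ≈ 0.349071
negative: (36/141) × (18/36) × (3/36) ≈ 0.0106383
P(positive | x) = 0.349071 / 0.3597093 ≈ 0.970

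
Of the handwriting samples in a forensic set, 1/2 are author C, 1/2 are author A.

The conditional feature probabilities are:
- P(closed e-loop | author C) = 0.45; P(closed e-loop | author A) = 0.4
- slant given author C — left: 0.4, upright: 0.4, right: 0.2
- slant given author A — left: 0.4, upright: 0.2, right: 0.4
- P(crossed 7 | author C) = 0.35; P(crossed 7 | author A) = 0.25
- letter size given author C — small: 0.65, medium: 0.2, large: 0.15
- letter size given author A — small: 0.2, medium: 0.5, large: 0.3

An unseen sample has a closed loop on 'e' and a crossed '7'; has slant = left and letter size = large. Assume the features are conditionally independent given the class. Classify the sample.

author A

author C: 0.5 × 0.45 × 0.4 × 0.35 × 0.15 = 0.004725
author A: 0.5 × 0.4 × 0.4 × 0.25 × 0.3 = 0.006
Highest score → author A.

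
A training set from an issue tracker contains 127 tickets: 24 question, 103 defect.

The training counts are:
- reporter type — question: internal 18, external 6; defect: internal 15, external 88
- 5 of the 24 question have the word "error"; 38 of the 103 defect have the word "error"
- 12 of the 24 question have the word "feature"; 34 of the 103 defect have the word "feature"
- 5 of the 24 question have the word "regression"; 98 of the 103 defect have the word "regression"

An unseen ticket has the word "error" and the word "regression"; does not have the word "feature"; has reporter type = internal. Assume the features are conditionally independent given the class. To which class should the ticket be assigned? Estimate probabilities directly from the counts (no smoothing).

defect

question: (24/127) × (18/24) × (5/24) × (12/24) × (5/24) ≈ 0.00307579
defect: (103/127) × (15/103) × (38/103) × (69/103) × (98/103) ≈ 0.0277738
Highest score → defect.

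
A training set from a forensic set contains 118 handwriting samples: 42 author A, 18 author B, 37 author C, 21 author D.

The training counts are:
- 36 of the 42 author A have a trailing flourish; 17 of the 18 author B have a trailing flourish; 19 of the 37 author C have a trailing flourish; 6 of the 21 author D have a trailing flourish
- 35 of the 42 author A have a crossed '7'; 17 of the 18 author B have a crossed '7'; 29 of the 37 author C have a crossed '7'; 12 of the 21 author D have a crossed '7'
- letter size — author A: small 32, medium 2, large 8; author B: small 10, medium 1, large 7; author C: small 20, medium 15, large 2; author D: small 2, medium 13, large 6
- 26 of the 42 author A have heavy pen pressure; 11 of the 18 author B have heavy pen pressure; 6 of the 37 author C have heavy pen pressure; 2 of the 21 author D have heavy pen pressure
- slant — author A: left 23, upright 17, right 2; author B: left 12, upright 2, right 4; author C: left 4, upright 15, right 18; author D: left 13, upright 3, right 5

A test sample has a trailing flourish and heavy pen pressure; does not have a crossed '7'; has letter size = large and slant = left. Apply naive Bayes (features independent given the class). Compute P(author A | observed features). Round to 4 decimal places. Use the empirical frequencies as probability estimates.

0.6631

author A: (42/118) × (36/42) × (7/42) × (8/42) × (26/42) × (23/42) ≈ 0.00328331
author B: (18/118) × (17/18) × (1/18) × (7/18) × (11/18) × (12/18) ≈ 0.00126809
author C: (37/118) × (19/37) × (8/37) × (2/37) × (6/37) × (4/37) ≈ 0.000032991
author D: (21/118) × (6/21) × (9/21) × (6/21) × (2/21) × (13/21) ≈ 0.000367079
P(author A | x) = 0.00328331 / 0.00495147 ≈ 0.6631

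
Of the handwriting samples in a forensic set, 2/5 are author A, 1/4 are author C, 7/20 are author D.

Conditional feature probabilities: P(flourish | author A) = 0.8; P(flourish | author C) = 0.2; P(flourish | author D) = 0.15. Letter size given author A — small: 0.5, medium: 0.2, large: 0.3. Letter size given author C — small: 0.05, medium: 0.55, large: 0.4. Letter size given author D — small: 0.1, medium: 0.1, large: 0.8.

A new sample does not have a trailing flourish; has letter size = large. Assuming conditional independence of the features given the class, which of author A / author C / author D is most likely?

author A: 0.4 × (1−0.8) × 0.3 = 0.024
author C: 0.25 × (1−0.2) × 0.4 = 0.08
author D: 0.35 × (1−0.15) × 0.8 = 0.238
Highest score → author D.

author D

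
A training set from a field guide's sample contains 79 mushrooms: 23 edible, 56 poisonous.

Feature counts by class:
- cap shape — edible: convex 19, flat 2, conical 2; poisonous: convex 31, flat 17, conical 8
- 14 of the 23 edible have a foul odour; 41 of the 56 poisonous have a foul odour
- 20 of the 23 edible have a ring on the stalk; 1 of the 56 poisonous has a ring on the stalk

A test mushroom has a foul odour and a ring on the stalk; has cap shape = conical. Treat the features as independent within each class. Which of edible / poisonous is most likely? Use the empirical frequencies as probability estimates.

edible: (23/79) × (2/23) × (14/23) × (20/23) ≈ 0.0134
poisonous: (56/79) × (8/56) × (41/56) × (1/56) ≈ 0.00132395
Highest score → edible.

edible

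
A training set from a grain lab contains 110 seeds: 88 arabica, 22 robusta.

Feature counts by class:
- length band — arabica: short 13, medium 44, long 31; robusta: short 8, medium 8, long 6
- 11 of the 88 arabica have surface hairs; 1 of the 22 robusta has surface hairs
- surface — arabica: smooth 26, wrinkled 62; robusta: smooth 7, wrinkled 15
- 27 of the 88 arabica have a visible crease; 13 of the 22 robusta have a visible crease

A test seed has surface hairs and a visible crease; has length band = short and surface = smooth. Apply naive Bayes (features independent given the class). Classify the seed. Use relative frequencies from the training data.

arabica

arabica: (88/110) × (13/88) × (11/88) × (26/88) × (27/88) ≈ 0.00133916
robusta: (22/110) × (8/22) × (1/22) × (7/22) × (13/22) ≈ 0.000621542
Highest score → arabica.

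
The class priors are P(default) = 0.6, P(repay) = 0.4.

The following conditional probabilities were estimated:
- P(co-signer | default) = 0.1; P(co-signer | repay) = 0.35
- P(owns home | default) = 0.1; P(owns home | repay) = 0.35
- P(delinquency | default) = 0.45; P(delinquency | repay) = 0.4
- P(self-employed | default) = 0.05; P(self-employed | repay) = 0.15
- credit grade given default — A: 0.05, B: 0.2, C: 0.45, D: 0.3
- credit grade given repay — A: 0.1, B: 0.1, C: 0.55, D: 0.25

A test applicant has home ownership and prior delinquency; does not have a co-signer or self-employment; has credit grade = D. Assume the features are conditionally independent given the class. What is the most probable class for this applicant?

default: 0.6 × (1−0.1) × 0.1 × 0.45 × (1−0.05) × 0.3 = 0.0069255
repay: 0.4 × (1−0.35) × 0.35 × 0.4 × (1−0.15) × 0.25 = 0.007735
Highest score → repay.

repay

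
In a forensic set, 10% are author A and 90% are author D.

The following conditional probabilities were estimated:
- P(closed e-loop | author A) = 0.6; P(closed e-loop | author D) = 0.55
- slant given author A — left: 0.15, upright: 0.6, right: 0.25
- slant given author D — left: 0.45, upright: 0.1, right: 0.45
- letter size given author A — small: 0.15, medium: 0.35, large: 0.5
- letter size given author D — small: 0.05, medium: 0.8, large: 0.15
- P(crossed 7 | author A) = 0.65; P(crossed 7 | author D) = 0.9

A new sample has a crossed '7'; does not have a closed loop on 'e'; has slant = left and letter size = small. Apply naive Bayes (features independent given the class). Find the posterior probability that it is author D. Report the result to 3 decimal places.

author A: 0.1 × (1−0.6) × 0.15 × 0.15 × 0.65 = 0.000585
author D: 0.9 × (1−0.55) × 0.45 × 0.05 × 0.9 = 0.00820125
P(author D | x) = 0.00820125 / 0.00878625 ≈ 0.933

0.933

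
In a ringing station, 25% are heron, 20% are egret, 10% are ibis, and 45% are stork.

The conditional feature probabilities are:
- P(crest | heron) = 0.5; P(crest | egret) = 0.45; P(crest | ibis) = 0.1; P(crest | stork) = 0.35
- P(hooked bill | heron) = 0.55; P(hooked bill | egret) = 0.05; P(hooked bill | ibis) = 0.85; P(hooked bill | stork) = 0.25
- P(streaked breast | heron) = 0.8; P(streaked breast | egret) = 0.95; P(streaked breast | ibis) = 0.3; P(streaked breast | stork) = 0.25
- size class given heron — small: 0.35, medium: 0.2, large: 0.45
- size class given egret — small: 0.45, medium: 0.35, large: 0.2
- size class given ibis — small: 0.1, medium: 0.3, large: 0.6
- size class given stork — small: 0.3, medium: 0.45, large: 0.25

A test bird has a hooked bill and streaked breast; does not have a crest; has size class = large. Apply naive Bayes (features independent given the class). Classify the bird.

heron: 0.25 × (1−0.5) × 0.55 × 0.8 × 0.45 = 0.02475
egret: 0.2 × (1−0.45) × 0.05 × 0.95 × 0.2 = 0.001045
ibis: 0.1 × (1−0.1) × 0.85 × 0.3 × 0.6 = 0.01377
stork: 0.45 × (1−0.35) × 0.25 × 0.25 × 0.25 = 0.0045703125
Highest score → heron.

heron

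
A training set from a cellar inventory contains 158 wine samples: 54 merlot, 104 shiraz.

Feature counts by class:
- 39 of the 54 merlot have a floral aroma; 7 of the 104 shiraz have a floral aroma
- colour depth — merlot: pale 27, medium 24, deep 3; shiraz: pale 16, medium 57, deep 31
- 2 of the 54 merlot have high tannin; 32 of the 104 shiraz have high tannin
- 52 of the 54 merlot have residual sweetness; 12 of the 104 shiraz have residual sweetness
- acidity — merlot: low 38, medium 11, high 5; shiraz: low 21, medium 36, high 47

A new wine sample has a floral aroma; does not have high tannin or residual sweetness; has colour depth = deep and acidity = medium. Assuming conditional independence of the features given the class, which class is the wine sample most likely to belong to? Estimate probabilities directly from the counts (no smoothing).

shiraz

merlot: (54/158) × (39/54) × (3/54) × (52/54) × (2/54) × (11/54) ≈ 0.0000996276
shiraz: (104/158) × (7/104) × (31/104) × (72/104) × (92/104) × (36/104) ≈ 0.00279958
Highest score → shiraz.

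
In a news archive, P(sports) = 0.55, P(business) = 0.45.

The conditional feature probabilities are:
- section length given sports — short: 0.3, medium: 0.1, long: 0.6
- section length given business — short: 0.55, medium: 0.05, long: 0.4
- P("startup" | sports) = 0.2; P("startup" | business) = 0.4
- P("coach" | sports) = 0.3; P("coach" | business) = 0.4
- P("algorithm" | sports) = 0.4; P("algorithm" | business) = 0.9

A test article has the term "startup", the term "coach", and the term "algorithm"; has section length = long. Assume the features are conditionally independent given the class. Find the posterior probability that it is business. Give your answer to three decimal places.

sports: 0.55 × 0.6 × 0.2 × 0.3 × 0.4 = 0.00792
business: 0.45 × 0.4 × 0.4 × 0.4 × 0.9 = 0.02592
P(business | x) = 0.02592 / 0.03384 ≈ 0.766

0.766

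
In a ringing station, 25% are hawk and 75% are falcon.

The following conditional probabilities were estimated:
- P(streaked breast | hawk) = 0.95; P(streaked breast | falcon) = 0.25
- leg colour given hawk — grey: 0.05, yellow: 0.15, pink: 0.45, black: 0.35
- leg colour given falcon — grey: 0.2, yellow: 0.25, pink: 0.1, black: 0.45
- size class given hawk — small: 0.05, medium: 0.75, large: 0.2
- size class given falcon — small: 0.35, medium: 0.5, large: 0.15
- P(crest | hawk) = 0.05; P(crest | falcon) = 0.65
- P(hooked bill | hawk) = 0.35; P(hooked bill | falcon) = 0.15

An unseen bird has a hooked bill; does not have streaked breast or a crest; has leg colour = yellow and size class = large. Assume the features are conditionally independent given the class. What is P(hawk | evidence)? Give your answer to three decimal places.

hawk: 0.25 × (1−0.95) × 0.15 × 0.2 × (1−0.05) × 0.35 = 0.0001246875
falcon: 0.75 × (1−0.25) × 0.25 × 0.15 × (1−0.65) × 0.15 = 0.001107421875
P(hawk | x) = 0.0001246875 / 0.001232109375 ≈ 0.101

0.101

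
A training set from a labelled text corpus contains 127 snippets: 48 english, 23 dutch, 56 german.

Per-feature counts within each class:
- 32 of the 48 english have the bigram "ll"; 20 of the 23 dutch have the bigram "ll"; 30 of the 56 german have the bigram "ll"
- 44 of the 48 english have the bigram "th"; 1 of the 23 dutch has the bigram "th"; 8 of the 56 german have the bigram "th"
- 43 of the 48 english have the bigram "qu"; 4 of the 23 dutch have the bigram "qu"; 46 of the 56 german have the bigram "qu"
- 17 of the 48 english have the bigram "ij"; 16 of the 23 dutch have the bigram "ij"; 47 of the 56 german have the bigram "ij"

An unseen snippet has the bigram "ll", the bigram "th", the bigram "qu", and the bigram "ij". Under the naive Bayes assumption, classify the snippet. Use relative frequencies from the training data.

english: (48/127) × (32/48) × (44/48) × (43/48) × (17/48) ≈ 0.0732812
dutch: (23/127) × (20/23) × (1/23) × (4/23) × (16/23) ≈ 0.000828367
german: (56/127) × (30/56) × (8/56) × (46/56) × (47/56) ≈ 0.0232648
Highest score → english.

english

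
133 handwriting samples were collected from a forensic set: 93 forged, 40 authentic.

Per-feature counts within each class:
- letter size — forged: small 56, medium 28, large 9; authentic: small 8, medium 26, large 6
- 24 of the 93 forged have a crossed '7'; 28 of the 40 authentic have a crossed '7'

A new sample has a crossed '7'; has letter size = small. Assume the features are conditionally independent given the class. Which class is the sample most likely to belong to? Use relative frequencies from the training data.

forged: (93/133) × (56/93) × (24/93) ≈ 0.108659
authentic: (40/133) × (8/40) × (28/40) ≈ 0.0421053
Highest score → forged.

forged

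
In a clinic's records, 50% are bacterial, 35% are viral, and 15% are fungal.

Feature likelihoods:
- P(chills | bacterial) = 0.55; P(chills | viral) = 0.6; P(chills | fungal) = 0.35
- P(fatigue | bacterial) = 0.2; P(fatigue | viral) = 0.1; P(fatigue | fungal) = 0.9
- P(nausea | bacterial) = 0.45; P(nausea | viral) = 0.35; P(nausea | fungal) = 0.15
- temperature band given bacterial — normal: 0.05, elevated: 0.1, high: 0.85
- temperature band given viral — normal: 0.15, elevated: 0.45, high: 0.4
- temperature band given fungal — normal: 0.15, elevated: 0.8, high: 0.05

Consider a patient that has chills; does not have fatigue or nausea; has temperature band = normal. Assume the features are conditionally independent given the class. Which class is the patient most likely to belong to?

bacterial: 0.5 × 0.55 × (1−0.2) × (1−0.45) × 0.05 = 0.00605
viral: 0.35 × 0.6 × (1−0.1) × (1−0.35) × 0.15 = 0.0184275
fungal: 0.15 × 0.35 × (1−0.9) × (1−0.15) × 0.15 = 0.000669375
Highest score → viral.

viral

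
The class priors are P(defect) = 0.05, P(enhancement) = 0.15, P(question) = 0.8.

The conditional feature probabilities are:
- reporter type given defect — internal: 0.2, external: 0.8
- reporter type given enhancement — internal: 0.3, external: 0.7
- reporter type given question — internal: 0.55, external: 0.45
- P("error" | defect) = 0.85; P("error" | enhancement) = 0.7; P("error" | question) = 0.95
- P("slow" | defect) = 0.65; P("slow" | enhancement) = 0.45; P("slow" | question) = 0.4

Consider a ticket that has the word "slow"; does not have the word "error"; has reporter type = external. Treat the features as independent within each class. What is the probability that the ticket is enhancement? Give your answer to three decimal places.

defect: 0.05 × 0.8 × (1−0.85) × 0.65 = 0.0039
enhancement: 0.15 × 0.7 × (1−0.7) × 0.45 = 0.014175
question: 0.8 × 0.45 × (1−0.95) × 0.4 = 0.0072
P(enhancement | x) = 0.014175 / 0.025275 ≈ 0.561

0.561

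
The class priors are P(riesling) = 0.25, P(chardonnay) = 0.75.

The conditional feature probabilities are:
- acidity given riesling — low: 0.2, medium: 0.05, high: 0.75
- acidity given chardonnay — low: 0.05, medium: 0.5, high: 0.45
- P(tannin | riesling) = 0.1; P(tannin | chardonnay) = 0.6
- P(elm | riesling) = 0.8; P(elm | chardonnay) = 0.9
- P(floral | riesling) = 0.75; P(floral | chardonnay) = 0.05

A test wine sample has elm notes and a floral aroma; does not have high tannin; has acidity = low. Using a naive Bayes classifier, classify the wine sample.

riesling

riesling: 0.25 × 0.2 × (1−0.1) × 0.8 × 0.75 = 0.027
chardonnay: 0.75 × 0.05 × (1−0.6) × 0.9 × 0.05 = 0.000675
Highest score → riesling.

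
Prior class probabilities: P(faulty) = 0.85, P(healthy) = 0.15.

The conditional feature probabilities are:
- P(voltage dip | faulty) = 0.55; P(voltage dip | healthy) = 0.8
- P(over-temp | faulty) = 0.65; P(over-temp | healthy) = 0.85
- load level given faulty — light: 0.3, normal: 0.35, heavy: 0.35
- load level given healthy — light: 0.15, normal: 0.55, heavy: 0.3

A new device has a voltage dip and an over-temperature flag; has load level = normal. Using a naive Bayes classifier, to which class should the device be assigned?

faulty: 0.85 × 0.55 × 0.65 × 0.35 = 0.10635625
healthy: 0.15 × 0.8 × 0.85 × 0.55 = 0.0561
Highest score → faulty.

faulty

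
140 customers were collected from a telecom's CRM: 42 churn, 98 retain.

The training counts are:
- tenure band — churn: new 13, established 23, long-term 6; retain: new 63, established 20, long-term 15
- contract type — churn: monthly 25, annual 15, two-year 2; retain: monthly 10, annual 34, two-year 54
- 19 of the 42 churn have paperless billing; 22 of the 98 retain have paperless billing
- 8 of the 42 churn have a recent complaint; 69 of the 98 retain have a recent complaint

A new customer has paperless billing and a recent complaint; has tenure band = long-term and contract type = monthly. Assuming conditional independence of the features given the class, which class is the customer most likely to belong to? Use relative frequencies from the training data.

churn: (42/140) × (6/42) × (25/42) × (19/42) × (8/42) ≈ 0.00219816
retain: (98/140) × (15/98) × (10/98) × (22/98) × (69/98) ≈ 0.00172805
Highest score → churn.

churn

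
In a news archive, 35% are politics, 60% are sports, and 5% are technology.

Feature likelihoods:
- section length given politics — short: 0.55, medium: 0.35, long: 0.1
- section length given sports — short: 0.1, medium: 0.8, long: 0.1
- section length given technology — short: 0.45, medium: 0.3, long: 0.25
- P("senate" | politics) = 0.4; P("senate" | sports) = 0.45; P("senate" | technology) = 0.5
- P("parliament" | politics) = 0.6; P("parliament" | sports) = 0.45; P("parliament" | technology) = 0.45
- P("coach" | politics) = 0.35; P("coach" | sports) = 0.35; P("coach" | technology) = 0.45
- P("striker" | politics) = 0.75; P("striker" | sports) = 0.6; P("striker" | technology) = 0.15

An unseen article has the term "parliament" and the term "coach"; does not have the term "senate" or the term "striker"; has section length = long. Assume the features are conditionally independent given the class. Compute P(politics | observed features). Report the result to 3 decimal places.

politics: 0.35 × 0.1 × (1−0.4) × 0.6 × 0.35 × (1−0.75) = 0.0011025
sports: 0.6 × 0.1 × (1−0.45) × 0.45 × 0.35 × (1−0.6) = 0.002079
technology: 0.05 × 0.25 × (1−0.5) × 0.45 × 0.45 × (1−0.15) = 0.00107578125
P(politics | x) = 0.0011025 / 0.00425728125 ≈ 0.259

0.259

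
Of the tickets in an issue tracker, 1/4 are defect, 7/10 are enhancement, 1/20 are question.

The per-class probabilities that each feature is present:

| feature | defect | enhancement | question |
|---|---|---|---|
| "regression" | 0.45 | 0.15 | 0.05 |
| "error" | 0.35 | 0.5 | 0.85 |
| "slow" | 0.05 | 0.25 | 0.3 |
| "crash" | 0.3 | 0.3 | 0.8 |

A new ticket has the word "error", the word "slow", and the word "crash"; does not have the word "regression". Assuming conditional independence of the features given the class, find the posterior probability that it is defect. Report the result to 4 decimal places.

0.0221

defect: 0.25 × (1−0.45) × 0.35 × 0.05 × 0.3 = 0.000721875
enhancement: 0.7 × (1−0.15) × 0.5 × 0.25 × 0.3 = 0.0223125
question: 0.05 × (1−0.05) × 0.85 × 0.3 × 0.8 = 0.00969
P(defect | x) = 0.000721875 / 0.032724375 ≈ 0.0221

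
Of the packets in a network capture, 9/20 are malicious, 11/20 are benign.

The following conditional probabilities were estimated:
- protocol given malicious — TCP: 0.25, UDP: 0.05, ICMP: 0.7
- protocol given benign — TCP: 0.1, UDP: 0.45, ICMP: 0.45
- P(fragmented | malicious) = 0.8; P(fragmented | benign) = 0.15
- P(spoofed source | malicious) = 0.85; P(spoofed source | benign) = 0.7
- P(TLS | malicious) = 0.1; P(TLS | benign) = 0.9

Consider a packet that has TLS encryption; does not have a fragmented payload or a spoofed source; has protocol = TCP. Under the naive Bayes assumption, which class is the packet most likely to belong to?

benign

malicious: 0.45 × 0.25 × (1−0.8) × (1−0.85) × 0.1 = 0.0003375
benign: 0.55 × 0.1 × (1−0.15) × (1−0.7) × 0.9 = 0.0126225
Highest score → benign.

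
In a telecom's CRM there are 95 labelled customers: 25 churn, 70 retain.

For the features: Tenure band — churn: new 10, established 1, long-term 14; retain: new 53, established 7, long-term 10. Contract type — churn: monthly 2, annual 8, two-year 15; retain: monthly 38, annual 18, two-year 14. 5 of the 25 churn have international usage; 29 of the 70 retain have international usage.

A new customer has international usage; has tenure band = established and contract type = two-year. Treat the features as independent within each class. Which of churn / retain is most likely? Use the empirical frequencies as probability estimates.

retain

churn: (25/95) × (1/25) × (15/25) × (5/25) ≈ 0.00126316
retain: (70/95) × (7/70) × (14/70) × (29/70) ≈ 0.00610526
Highest score → retain.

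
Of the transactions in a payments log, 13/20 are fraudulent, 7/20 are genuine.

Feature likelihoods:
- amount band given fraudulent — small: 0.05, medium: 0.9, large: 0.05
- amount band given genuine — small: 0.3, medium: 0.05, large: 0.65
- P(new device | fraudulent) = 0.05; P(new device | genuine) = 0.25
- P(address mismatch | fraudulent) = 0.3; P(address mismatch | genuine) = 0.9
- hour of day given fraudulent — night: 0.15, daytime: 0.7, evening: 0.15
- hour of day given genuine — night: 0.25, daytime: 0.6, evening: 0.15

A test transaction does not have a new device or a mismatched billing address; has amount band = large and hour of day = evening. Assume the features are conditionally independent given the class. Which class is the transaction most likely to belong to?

fraudulent

fraudulent: 0.65 × 0.05 × (1−0.05) × (1−0.3) × 0.15 = 0.003241875
genuine: 0.35 × 0.65 × (1−0.25) × (1−0.9) × 0.15 = 0.002559375
Highest score → fraudulent.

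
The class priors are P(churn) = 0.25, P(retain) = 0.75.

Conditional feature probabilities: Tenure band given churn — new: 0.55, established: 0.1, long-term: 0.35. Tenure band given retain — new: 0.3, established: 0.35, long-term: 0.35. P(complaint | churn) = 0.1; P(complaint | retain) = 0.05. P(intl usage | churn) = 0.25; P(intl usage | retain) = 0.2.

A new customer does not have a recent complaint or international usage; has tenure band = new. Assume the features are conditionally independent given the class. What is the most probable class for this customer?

churn: 0.25 × 0.55 × (1−0.1) × (1−0.25) = 0.0928125
retain: 0.75 × 0.3 × (1−0.05) × (1−0.2) = 0.171
Highest score → retain.

retain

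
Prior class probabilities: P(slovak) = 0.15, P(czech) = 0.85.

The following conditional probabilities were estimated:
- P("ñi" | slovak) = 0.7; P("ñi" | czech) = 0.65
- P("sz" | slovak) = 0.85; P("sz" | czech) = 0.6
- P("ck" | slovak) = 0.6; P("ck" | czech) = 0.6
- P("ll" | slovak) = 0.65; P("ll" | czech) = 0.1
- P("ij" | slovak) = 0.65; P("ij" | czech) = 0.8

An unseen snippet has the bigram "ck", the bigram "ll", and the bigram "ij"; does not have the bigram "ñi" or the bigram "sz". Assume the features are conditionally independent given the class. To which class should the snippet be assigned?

czech

slovak: 0.15 × (1−0.7) × (1−0.85) × 0.6 × 0.65 × 0.65 = 0.001711125
czech: 0.85 × (1−0.65) × (1−0.6) × 0.6 × 0.1 × 0.8 = 0.005712
Highest score → czech.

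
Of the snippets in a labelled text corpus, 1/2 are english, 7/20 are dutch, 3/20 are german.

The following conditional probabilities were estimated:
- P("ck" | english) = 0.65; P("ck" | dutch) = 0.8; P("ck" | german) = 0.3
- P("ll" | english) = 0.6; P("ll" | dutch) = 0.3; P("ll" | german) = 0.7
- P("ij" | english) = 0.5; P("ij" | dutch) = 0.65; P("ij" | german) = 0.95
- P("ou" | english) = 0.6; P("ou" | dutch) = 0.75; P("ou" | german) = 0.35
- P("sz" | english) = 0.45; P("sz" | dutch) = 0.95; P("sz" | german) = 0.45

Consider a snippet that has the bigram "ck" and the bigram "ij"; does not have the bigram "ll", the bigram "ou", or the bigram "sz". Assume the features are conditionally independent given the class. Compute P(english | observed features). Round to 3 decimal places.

0.698

english: 0.5 × 0.65 × (1−0.6) × 0.5 × (1−0.6) × (1−0.45) = 0.0143
dutch: 0.35 × 0.8 × (1−0.3) × 0.65 × (1−0.75) × (1−0.95) = 0.0015925
german: 0.15 × 0.3 × (1−0.7) × 0.95 × (1−0.35) × (1−0.45) = 0.0045849375
P(english | x) = 0.0143 / 0.0204774375 ≈ 0.698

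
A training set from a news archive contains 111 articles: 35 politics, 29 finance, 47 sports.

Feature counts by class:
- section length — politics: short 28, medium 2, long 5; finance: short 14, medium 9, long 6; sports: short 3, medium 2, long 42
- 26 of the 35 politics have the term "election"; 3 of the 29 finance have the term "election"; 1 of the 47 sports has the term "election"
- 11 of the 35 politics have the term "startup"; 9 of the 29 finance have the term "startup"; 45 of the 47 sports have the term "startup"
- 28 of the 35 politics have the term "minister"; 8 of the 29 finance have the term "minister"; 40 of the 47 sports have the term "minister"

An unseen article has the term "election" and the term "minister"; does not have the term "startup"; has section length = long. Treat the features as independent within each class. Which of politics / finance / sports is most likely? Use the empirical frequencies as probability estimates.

politics: (35/111) × (5/35) × (26/35) × (24/35) × (28/35) ≈ 0.0183563
finance: (29/111) × (6/29) × (3/29) × (20/29) × (8/29) ≈ 0.00106384
sports: (47/111) × (42/47) × (1/47) × (2/47) × (40/47) ≈ 0.000291556
Highest score → politics.

politics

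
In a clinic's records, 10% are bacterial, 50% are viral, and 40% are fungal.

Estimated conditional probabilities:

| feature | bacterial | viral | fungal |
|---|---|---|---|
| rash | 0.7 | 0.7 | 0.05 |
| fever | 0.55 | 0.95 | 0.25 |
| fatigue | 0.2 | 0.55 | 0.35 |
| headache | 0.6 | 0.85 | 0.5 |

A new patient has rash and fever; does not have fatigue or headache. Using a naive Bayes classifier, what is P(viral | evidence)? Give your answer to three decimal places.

bacterial: 0.1 × 0.7 × 0.55 × (1−0.2) × (1−0.6) = 0.01232
viral: 0.5 × 0.7 × 0.95 × (1−0.55) × (1−0.85) = 0.02244375
fungal: 0.4 × 0.05 × 0.25 × (1−0.35) × (1−0.5) = 0.001625
P(viral | x) = 0.02244375 / 0.03638875 ≈ 0.617

0.617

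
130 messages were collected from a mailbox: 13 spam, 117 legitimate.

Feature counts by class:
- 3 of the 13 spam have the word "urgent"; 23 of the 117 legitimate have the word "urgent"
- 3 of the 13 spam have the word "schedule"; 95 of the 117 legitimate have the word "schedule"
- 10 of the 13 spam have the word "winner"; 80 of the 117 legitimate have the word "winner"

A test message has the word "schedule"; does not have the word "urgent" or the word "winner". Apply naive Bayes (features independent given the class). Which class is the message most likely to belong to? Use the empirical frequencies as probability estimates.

legitimate

spam: (13/130) × (10/13) × (3/13) × (3/13) ≈ 0.0040965
legitimate: (117/130) × (94/117) × (95/117) × (37/117) ≈ 0.185668
Highest score → legitimate.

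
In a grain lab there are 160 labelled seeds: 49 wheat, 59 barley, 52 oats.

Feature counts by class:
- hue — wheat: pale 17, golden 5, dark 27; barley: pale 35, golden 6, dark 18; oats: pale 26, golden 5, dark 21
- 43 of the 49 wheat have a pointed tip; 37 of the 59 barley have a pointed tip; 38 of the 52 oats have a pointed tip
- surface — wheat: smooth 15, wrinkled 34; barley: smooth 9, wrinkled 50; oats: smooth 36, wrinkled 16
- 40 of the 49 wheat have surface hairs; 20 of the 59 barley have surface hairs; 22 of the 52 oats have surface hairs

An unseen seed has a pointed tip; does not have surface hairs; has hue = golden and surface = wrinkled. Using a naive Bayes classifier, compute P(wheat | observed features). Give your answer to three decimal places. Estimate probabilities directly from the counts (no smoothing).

0.169

wheat: (49/160) × (5/49) × (43/49) × (34/49) × (9/49) ≈ 0.00349504
barley: (59/160) × (6/59) × (37/59) × (50/59) × (39/59) ≈ 0.0131738
oats: (52/160) × (5/52) × (38/52) × (16/52) × (30/52) ≈ 0.00405382
P(wheat | x) = 0.00349504 / 0.02072266 ≈ 0.169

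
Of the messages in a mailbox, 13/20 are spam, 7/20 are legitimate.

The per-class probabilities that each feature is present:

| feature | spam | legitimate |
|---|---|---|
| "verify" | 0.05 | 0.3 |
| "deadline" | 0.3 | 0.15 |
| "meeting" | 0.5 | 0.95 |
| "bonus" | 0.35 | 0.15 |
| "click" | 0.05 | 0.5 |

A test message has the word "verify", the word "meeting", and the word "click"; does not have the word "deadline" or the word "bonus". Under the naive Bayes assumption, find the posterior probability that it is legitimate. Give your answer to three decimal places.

0.990

spam: 0.65 × 0.05 × (1−0.3) × 0.5 × (1−0.35) × 0.05 = 0.0003696875
legitimate: 0.35 × 0.3 × (1−0.15) × 0.95 × (1−0.15) × 0.5 = 0.0360346875
P(legitimate | x) = 0.0360346875 / 0.036404375 ≈ 0.990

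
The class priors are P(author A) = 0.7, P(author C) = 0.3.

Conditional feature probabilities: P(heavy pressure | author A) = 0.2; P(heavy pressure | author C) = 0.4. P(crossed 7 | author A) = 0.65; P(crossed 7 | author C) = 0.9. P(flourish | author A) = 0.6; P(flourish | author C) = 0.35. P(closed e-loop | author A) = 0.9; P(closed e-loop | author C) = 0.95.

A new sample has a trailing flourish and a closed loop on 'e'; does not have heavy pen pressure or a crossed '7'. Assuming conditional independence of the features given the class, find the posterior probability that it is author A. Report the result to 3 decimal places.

author A: 0.7 × (1−0.2) × (1−0.65) × 0.6 × 0.9 = 0.10584
author C: 0.3 × (1−0.4) × (1−0.9) × 0.35 × 0.95 = 0.005985
P(author A | x) = 0.10584 / 0.111825 ≈ 0.946

0.946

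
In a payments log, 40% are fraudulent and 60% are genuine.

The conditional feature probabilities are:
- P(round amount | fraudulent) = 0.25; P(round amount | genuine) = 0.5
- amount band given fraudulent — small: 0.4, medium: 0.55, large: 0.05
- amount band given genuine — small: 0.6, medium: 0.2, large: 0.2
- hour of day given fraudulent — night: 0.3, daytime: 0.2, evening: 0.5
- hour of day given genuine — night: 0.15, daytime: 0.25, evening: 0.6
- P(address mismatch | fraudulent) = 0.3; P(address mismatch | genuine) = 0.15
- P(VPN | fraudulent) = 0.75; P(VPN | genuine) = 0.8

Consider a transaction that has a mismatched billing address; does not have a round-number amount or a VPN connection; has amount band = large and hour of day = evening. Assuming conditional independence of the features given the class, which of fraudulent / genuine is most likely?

genuine

fraudulent: 0.4 × (1−0.25) × 0.05 × 0.5 × 0.3 × (1−0.75) = 0.0005625
genuine: 0.6 × (1−0.5) × 0.2 × 0.6 × 0.15 × (1−0.8) = 0.00108
Highest score → genuine.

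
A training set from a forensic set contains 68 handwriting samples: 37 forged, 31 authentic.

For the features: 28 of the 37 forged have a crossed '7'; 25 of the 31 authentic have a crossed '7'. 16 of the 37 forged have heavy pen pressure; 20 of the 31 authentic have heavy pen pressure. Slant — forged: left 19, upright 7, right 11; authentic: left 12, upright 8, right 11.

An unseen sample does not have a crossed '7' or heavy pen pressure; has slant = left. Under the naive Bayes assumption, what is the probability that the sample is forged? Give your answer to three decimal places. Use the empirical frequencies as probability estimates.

forged: (37/68) × (9/37) × (21/37) × (19/37) ≈ 0.0385747
authentic: (31/68) × (6/31) × (11/31) × (12/31) ≈ 0.0121197
P(forged | x) = 0.0385747 / 0.0506944 ≈ 0.761

0.761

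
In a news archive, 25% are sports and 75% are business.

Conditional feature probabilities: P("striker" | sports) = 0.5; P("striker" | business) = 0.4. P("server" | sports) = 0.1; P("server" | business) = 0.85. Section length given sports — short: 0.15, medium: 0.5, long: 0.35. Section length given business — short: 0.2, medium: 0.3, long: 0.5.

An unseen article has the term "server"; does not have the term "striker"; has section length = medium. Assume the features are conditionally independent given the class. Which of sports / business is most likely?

business

sports: 0.25 × (1−0.5) × 0.1 × 0.5 = 0.00625
business: 0.75 × (1−0.4) × 0.85 × 0.3 = 0.11475
Highest score → business.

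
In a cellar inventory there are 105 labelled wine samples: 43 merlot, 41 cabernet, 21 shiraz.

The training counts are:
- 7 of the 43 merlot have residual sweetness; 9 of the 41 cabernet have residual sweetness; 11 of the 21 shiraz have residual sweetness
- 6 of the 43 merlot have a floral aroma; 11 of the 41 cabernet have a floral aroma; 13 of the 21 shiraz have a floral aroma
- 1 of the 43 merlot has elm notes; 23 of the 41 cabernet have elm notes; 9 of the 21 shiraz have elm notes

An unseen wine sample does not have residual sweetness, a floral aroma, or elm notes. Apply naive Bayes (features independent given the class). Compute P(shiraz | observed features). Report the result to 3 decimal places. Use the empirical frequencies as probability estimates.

merlot: (43/105) × (36/43) × (37/43) × (42/43) ≈ 0.288156
cabernet: (41/105) × (32/41) × (30/41) × (18/41) ≈ 0.0979009
shiraz: (21/105) × (10/21) × (8/21) × (12/21) ≈ 0.0207321
P(shiraz | x) = 0.0207321 / 0.406789 ≈ 0.051

0.051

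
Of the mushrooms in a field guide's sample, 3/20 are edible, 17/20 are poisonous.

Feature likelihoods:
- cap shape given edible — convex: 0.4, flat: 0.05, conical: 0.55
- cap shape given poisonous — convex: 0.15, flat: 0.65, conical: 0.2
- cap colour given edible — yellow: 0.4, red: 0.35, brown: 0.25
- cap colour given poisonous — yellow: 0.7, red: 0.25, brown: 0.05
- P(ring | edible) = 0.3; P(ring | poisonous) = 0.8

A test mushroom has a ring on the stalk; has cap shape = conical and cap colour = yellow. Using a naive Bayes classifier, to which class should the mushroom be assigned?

poisonous

edible: 0.15 × 0.55 × 0.4 × 0.3 = 0.0099
poisonous: 0.85 × 0.2 × 0.7 × 0.8 = 0.0952
Highest score → poisonous.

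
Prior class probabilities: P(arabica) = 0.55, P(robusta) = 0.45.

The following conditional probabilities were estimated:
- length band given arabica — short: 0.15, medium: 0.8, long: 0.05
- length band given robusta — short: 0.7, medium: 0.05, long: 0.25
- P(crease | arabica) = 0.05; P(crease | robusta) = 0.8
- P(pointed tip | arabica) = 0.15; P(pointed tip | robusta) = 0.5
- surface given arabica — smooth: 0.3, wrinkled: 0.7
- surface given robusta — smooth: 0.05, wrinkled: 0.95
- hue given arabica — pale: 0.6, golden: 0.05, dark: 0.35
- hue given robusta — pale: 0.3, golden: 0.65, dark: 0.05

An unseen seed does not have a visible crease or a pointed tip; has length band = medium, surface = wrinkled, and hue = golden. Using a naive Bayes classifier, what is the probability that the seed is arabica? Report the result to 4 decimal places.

0.8995

arabica: 0.55 × 0.8 × (1−0.05) × (1−0.15) × 0.7 × 0.05 = 0.0124355
robusta: 0.45 × 0.05 × (1−0.8) × (1−0.5) × 0.95 × 0.65 = 0.001389375
P(arabica | x) = 0.0124355 / 0.013824875 ≈ 0.8995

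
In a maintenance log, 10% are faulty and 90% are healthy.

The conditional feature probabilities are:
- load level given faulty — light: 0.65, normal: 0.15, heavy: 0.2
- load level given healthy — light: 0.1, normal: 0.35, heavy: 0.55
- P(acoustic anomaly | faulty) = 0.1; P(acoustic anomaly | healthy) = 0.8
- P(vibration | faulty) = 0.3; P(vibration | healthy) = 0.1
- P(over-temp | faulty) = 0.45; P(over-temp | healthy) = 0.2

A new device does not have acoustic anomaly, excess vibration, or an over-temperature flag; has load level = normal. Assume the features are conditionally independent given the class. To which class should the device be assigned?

faulty: 0.1 × 0.15 × (1−0.1) × (1−0.3) × (1−0.45) = 0.0051975
healthy: 0.9 × 0.35 × (1−0.8) × (1−0.1) × (1−0.2) = 0.04536
Highest score → healthy.

healthy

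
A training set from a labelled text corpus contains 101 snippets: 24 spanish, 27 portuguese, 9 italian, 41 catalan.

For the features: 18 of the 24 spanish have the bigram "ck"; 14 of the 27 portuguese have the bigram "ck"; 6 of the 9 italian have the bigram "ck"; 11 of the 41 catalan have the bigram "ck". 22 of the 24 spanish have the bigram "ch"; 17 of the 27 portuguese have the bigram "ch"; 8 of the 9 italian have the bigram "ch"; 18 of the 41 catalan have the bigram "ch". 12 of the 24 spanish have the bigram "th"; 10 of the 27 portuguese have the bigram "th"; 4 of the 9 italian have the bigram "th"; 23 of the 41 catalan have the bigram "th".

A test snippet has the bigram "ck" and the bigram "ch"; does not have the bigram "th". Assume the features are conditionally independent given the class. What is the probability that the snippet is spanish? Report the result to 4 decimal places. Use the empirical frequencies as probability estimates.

0.4369

spanish: (24/101) × (18/24) × (22/24) × (12/24) ≈ 0.0816832
portuguese: (27/101) × (14/27) × (17/27) × (17/27) ≈ 0.0549512
italian: (9/101) × (6/9) × (8/9) × (5/9) ≈ 0.0293363
catalan: (41/101) × (11/41) × (18/41) × (18/41) ≈ 0.0209917
P(spanish | x) = 0.0816832 / 0.1869624 ≈ 0.4369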